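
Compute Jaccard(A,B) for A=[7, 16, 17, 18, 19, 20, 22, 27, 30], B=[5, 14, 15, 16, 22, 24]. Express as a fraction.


A intersect B = [16, 22]
|A intersect B| = 2
A union B = [5, 7, 14, 15, 16, 17, 18, 19, 20, 22, 24, 27, 30]
|A union B| = 13
Jaccard = 2/13 = 2/13

2/13


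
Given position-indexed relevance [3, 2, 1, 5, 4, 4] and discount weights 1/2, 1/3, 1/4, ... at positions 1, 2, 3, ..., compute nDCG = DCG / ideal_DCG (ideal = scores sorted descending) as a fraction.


Position discount weights w_i = 1/(i+1) for i=1..6:
Weights = [1/2, 1/3, 1/4, 1/5, 1/6, 1/7]
Actual relevance: [3, 2, 1, 5, 4, 4]
DCG = 3/2 + 2/3 + 1/4 + 5/5 + 4/6 + 4/7 = 391/84
Ideal relevance (sorted desc): [5, 4, 4, 3, 2, 1]
Ideal DCG = 5/2 + 4/3 + 4/4 + 3/5 + 2/6 + 1/7 = 1241/210
nDCG = DCG / ideal_DCG = 391/84 / 1241/210 = 115/146

115/146


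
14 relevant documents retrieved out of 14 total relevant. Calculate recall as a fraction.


Recall = retrieved_relevant / total_relevant
= 14 / 14
= 14 / (14 + 0)
= 1

1


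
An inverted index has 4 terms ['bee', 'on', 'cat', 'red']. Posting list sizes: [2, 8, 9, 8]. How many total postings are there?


Summing posting list sizes:
'bee': 2 postings
'on': 8 postings
'cat': 9 postings
'red': 8 postings
Total = 2 + 8 + 9 + 8 = 27

27


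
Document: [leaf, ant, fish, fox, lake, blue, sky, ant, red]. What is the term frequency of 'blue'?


Document has 9 words
Scanning for 'blue':
Found at positions: [5]
Count = 1

1


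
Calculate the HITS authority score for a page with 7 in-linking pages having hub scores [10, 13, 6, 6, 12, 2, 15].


Authority = sum of hub scores of in-linkers
In-link 1: hub score = 10
In-link 2: hub score = 13
In-link 3: hub score = 6
In-link 4: hub score = 6
In-link 5: hub score = 12
In-link 6: hub score = 2
In-link 7: hub score = 15
Authority = 10 + 13 + 6 + 6 + 12 + 2 + 15 = 64

64


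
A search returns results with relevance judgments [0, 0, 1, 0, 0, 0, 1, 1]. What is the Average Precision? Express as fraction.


Computing P@k for each relevant position:
Position 1: not relevant
Position 2: not relevant
Position 3: relevant, P@3 = 1/3 = 1/3
Position 4: not relevant
Position 5: not relevant
Position 6: not relevant
Position 7: relevant, P@7 = 2/7 = 2/7
Position 8: relevant, P@8 = 3/8 = 3/8
Sum of P@k = 1/3 + 2/7 + 3/8 = 167/168
AP = 167/168 / 3 = 167/504

167/504


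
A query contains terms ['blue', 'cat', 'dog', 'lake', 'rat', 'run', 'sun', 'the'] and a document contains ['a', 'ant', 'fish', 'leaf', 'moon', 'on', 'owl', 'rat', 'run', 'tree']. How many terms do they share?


Query terms: ['blue', 'cat', 'dog', 'lake', 'rat', 'run', 'sun', 'the']
Document terms: ['a', 'ant', 'fish', 'leaf', 'moon', 'on', 'owl', 'rat', 'run', 'tree']
Common terms: ['rat', 'run']
Overlap count = 2

2


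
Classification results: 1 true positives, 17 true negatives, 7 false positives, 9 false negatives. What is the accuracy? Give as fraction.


Accuracy = (TP + TN) / (TP + TN + FP + FN)
TP + TN = 1 + 17 = 18
Total = 1 + 17 + 7 + 9 = 34
Accuracy = 18 / 34 = 9/17

9/17


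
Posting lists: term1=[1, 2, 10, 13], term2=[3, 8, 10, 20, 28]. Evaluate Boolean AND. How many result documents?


Boolean AND: find intersection of posting lists
term1 docs: [1, 2, 10, 13]
term2 docs: [3, 8, 10, 20, 28]
Intersection: [10]
|intersection| = 1

1


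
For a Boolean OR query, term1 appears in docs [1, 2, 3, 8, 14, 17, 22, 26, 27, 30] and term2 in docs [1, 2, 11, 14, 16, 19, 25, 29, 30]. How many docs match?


Boolean OR: find union of posting lists
term1 docs: [1, 2, 3, 8, 14, 17, 22, 26, 27, 30]
term2 docs: [1, 2, 11, 14, 16, 19, 25, 29, 30]
Union: [1, 2, 3, 8, 11, 14, 16, 17, 19, 22, 25, 26, 27, 29, 30]
|union| = 15

15


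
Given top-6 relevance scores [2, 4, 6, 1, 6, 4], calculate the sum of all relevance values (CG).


Cumulative Gain = sum of relevance scores
Position 1: rel=2, running sum=2
Position 2: rel=4, running sum=6
Position 3: rel=6, running sum=12
Position 4: rel=1, running sum=13
Position 5: rel=6, running sum=19
Position 6: rel=4, running sum=23
CG = 23

23


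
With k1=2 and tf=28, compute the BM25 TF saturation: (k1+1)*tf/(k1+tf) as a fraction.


BM25 TF component = (k1+1)*tf / (k1+tf)
k1 = 2, tf = 28
Numerator = (2+1)*28 = 84
Denominator = 2 + 28 = 30
= 84/30 = 14/5

14/5


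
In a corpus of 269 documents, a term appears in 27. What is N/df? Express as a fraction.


IDF ratio = N / df
= 269 / 27
= 269/27

269/27


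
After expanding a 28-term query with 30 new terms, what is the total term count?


Original terms: 28
Expansion terms: 30
Total = 28 + 30 = 58

58


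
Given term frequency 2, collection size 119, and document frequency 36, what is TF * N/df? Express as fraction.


TF * (N/df)
= 2 * (119/36)
= 2 * 119/36
= 119/18

119/18


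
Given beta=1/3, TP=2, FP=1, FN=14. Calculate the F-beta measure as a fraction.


P = TP/(TP+FP) = 2/3 = 2/3
R = TP/(TP+FN) = 2/16 = 1/8
beta^2 = 1/3^2 = 1/9
(1 + beta^2) = 10/9
Numerator = (1+beta^2)*P*R = 5/54
Denominator = beta^2*P + R = 2/27 + 1/8 = 43/216
F_beta = 20/43

20/43


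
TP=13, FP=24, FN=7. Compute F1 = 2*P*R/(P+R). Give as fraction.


F1 = 2 * P * R / (P + R)
P = TP/(TP+FP) = 13/37 = 13/37
R = TP/(TP+FN) = 13/20 = 13/20
2 * P * R = 2 * 13/37 * 13/20 = 169/370
P + R = 13/37 + 13/20 = 741/740
F1 = 169/370 / 741/740 = 26/57

26/57


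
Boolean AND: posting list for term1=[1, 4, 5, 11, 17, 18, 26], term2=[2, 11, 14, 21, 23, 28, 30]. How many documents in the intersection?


Boolean AND: find intersection of posting lists
term1 docs: [1, 4, 5, 11, 17, 18, 26]
term2 docs: [2, 11, 14, 21, 23, 28, 30]
Intersection: [11]
|intersection| = 1

1


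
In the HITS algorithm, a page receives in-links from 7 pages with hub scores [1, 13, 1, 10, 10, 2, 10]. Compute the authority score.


Authority = sum of hub scores of in-linkers
In-link 1: hub score = 1
In-link 2: hub score = 13
In-link 3: hub score = 1
In-link 4: hub score = 10
In-link 5: hub score = 10
In-link 6: hub score = 2
In-link 7: hub score = 10
Authority = 1 + 13 + 1 + 10 + 10 + 2 + 10 = 47

47


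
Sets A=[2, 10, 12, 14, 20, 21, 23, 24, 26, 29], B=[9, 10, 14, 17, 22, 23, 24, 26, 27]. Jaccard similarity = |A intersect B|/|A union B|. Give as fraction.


A intersect B = [10, 14, 23, 24, 26]
|A intersect B| = 5
A union B = [2, 9, 10, 12, 14, 17, 20, 21, 22, 23, 24, 26, 27, 29]
|A union B| = 14
Jaccard = 5/14 = 5/14

5/14


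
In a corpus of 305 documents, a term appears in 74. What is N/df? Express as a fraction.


IDF ratio = N / df
= 305 / 74
= 305/74

305/74


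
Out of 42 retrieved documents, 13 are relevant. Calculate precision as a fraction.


Precision = relevant_retrieved / total_retrieved
= 13 / 42
= 13 / (13 + 29)
= 13/42

13/42


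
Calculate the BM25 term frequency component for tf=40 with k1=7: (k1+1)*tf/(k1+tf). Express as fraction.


BM25 TF component = (k1+1)*tf / (k1+tf)
k1 = 7, tf = 40
Numerator = (7+1)*40 = 320
Denominator = 7 + 40 = 47
= 320/47 = 320/47

320/47


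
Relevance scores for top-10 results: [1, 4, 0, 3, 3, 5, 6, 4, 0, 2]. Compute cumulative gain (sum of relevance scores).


Cumulative Gain = sum of relevance scores
Position 1: rel=1, running sum=1
Position 2: rel=4, running sum=5
Position 3: rel=0, running sum=5
Position 4: rel=3, running sum=8
Position 5: rel=3, running sum=11
Position 6: rel=5, running sum=16
Position 7: rel=6, running sum=22
Position 8: rel=4, running sum=26
Position 9: rel=0, running sum=26
Position 10: rel=2, running sum=28
CG = 28

28


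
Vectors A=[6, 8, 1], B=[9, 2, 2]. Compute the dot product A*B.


Dot product = sum of element-wise products
A[0]*B[0] = 6*9 = 54
A[1]*B[1] = 8*2 = 16
A[2]*B[2] = 1*2 = 2
Sum = 54 + 16 + 2 = 72

72


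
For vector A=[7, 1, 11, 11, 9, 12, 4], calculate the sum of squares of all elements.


|A|^2 = sum of squared components
A[0]^2 = 7^2 = 49
A[1]^2 = 1^2 = 1
A[2]^2 = 11^2 = 121
A[3]^2 = 11^2 = 121
A[4]^2 = 9^2 = 81
A[5]^2 = 12^2 = 144
A[6]^2 = 4^2 = 16
Sum = 49 + 1 + 121 + 121 + 81 + 144 + 16 = 533

533


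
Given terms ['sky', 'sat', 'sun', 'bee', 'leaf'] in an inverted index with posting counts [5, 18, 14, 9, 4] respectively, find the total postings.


Summing posting list sizes:
'sky': 5 postings
'sat': 18 postings
'sun': 14 postings
'bee': 9 postings
'leaf': 4 postings
Total = 5 + 18 + 14 + 9 + 4 = 50

50


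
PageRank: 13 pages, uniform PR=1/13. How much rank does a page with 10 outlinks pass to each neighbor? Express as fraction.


Initial PR = 1/13 = 1/13
Outlinks = 10
Contribution per link = PR / outlinks
= 1/13 / 10
= 1/130

1/130


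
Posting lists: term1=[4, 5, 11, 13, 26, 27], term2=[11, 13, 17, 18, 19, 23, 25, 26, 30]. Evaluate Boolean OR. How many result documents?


Boolean OR: find union of posting lists
term1 docs: [4, 5, 11, 13, 26, 27]
term2 docs: [11, 13, 17, 18, 19, 23, 25, 26, 30]
Union: [4, 5, 11, 13, 17, 18, 19, 23, 25, 26, 27, 30]
|union| = 12

12


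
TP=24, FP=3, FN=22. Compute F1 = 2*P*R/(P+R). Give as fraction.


F1 = 2 * P * R / (P + R)
P = TP/(TP+FP) = 24/27 = 8/9
R = TP/(TP+FN) = 24/46 = 12/23
2 * P * R = 2 * 8/9 * 12/23 = 64/69
P + R = 8/9 + 12/23 = 292/207
F1 = 64/69 / 292/207 = 48/73

48/73


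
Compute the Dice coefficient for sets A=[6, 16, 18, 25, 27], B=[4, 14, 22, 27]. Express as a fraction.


A intersect B = [27]
|A intersect B| = 1
|A| = 5, |B| = 4
Dice = 2*1 / (5+4)
= 2 / 9 = 2/9

2/9


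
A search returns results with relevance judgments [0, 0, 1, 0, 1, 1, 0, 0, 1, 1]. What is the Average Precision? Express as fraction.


Computing P@k for each relevant position:
Position 1: not relevant
Position 2: not relevant
Position 3: relevant, P@3 = 1/3 = 1/3
Position 4: not relevant
Position 5: relevant, P@5 = 2/5 = 2/5
Position 6: relevant, P@6 = 3/6 = 1/2
Position 7: not relevant
Position 8: not relevant
Position 9: relevant, P@9 = 4/9 = 4/9
Position 10: relevant, P@10 = 5/10 = 1/2
Sum of P@k = 1/3 + 2/5 + 1/2 + 4/9 + 1/2 = 98/45
AP = 98/45 / 5 = 98/225

98/225


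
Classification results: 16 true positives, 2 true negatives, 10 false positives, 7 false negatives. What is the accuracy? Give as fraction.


Accuracy = (TP + TN) / (TP + TN + FP + FN)
TP + TN = 16 + 2 = 18
Total = 16 + 2 + 10 + 7 = 35
Accuracy = 18 / 35 = 18/35

18/35


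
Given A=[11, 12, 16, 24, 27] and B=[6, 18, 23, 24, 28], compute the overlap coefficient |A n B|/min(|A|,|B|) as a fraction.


A intersect B = [24]
|A intersect B| = 1
min(|A|, |B|) = min(5, 5) = 5
Overlap = 1 / 5 = 1/5

1/5


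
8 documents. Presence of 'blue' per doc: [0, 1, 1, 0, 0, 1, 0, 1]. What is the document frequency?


Checking each document for 'blue':
Doc 1: absent
Doc 2: present
Doc 3: present
Doc 4: absent
Doc 5: absent
Doc 6: present
Doc 7: absent
Doc 8: present
df = sum of presences = 0 + 1 + 1 + 0 + 0 + 1 + 0 + 1 = 4

4


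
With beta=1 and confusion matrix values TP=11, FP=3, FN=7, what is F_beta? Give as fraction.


P = TP/(TP+FP) = 11/14 = 11/14
R = TP/(TP+FN) = 11/18 = 11/18
beta^2 = 1^2 = 1
(1 + beta^2) = 2
Numerator = (1+beta^2)*P*R = 121/126
Denominator = beta^2*P + R = 11/14 + 11/18 = 88/63
F_beta = 11/16

11/16


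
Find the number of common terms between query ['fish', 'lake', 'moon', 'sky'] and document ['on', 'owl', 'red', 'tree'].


Query terms: ['fish', 'lake', 'moon', 'sky']
Document terms: ['on', 'owl', 'red', 'tree']
Common terms: []
Overlap count = 0

0


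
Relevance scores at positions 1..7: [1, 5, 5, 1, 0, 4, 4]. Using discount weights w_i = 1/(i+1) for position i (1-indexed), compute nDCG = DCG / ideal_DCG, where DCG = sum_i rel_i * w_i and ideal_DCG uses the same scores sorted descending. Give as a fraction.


Position discount weights w_i = 1/(i+1) for i=1..7:
Weights = [1/2, 1/3, 1/4, 1/5, 1/6, 1/7, 1/8]
Actual relevance: [1, 5, 5, 1, 0, 4, 4]
DCG = 1/2 + 5/3 + 5/4 + 1/5 + 0/6 + 4/7 + 4/8 = 1969/420
Ideal relevance (sorted desc): [5, 5, 4, 4, 1, 1, 0]
Ideal DCG = 5/2 + 5/3 + 4/4 + 4/5 + 1/6 + 1/7 + 0/8 = 659/105
nDCG = DCG / ideal_DCG = 1969/420 / 659/105 = 1969/2636

1969/2636


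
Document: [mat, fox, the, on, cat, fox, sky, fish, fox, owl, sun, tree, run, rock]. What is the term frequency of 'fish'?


Document has 14 words
Scanning for 'fish':
Found at positions: [7]
Count = 1

1


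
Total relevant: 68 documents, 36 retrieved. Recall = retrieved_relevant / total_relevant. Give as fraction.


Recall = retrieved_relevant / total_relevant
= 36 / 68
= 36 / (36 + 32)
= 9/17

9/17


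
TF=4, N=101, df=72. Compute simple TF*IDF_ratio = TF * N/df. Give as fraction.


TF * (N/df)
= 4 * (101/72)
= 4 * 101/72
= 101/18

101/18


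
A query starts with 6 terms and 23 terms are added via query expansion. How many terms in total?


Original terms: 6
Expansion terms: 23
Total = 6 + 23 = 29

29


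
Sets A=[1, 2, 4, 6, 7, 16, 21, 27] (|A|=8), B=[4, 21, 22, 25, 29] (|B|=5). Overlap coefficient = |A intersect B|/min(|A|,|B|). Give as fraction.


A intersect B = [4, 21]
|A intersect B| = 2
min(|A|, |B|) = min(8, 5) = 5
Overlap = 2 / 5 = 2/5

2/5


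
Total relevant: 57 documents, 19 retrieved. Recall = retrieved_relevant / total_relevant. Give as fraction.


Recall = retrieved_relevant / total_relevant
= 19 / 57
= 19 / (19 + 38)
= 1/3

1/3


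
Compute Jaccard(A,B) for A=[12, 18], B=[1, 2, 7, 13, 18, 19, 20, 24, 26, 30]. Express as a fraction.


A intersect B = [18]
|A intersect B| = 1
A union B = [1, 2, 7, 12, 13, 18, 19, 20, 24, 26, 30]
|A union B| = 11
Jaccard = 1/11 = 1/11

1/11


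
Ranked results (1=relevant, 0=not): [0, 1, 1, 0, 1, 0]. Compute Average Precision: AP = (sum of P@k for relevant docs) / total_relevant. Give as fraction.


Computing P@k for each relevant position:
Position 1: not relevant
Position 2: relevant, P@2 = 1/2 = 1/2
Position 3: relevant, P@3 = 2/3 = 2/3
Position 4: not relevant
Position 5: relevant, P@5 = 3/5 = 3/5
Position 6: not relevant
Sum of P@k = 1/2 + 2/3 + 3/5 = 53/30
AP = 53/30 / 3 = 53/90

53/90


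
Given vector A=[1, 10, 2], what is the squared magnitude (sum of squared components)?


|A|^2 = sum of squared components
A[0]^2 = 1^2 = 1
A[1]^2 = 10^2 = 100
A[2]^2 = 2^2 = 4
Sum = 1 + 100 + 4 = 105

105


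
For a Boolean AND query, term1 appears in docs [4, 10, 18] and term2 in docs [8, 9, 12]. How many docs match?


Boolean AND: find intersection of posting lists
term1 docs: [4, 10, 18]
term2 docs: [8, 9, 12]
Intersection: []
|intersection| = 0

0


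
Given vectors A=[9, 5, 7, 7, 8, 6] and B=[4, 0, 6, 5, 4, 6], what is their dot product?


Dot product = sum of element-wise products
A[0]*B[0] = 9*4 = 36
A[1]*B[1] = 5*0 = 0
A[2]*B[2] = 7*6 = 42
A[3]*B[3] = 7*5 = 35
A[4]*B[4] = 8*4 = 32
A[5]*B[5] = 6*6 = 36
Sum = 36 + 0 + 42 + 35 + 32 + 36 = 181

181


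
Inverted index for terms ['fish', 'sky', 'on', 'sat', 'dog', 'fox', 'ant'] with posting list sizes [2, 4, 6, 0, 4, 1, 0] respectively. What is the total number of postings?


Summing posting list sizes:
'fish': 2 postings
'sky': 4 postings
'on': 6 postings
'sat': 0 postings
'dog': 4 postings
'fox': 1 postings
'ant': 0 postings
Total = 2 + 4 + 6 + 0 + 4 + 1 + 0 = 17

17


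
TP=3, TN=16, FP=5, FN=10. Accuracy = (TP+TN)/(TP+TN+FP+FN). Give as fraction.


Accuracy = (TP + TN) / (TP + TN + FP + FN)
TP + TN = 3 + 16 = 19
Total = 3 + 16 + 5 + 10 = 34
Accuracy = 19 / 34 = 19/34

19/34


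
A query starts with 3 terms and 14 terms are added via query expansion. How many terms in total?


Original terms: 3
Expansion terms: 14
Total = 3 + 14 = 17

17


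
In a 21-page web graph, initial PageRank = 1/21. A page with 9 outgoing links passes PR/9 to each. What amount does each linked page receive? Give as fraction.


Initial PR = 1/21 = 1/21
Outlinks = 9
Contribution per link = PR / outlinks
= 1/21 / 9
= 1/189

1/189


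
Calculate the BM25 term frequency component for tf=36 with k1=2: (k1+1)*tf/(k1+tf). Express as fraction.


BM25 TF component = (k1+1)*tf / (k1+tf)
k1 = 2, tf = 36
Numerator = (2+1)*36 = 108
Denominator = 2 + 36 = 38
= 108/38 = 54/19

54/19


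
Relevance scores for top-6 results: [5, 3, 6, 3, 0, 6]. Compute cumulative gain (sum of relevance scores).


Cumulative Gain = sum of relevance scores
Position 1: rel=5, running sum=5
Position 2: rel=3, running sum=8
Position 3: rel=6, running sum=14
Position 4: rel=3, running sum=17
Position 5: rel=0, running sum=17
Position 6: rel=6, running sum=23
CG = 23

23


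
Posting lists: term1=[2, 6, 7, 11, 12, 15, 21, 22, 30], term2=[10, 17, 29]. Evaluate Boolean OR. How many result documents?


Boolean OR: find union of posting lists
term1 docs: [2, 6, 7, 11, 12, 15, 21, 22, 30]
term2 docs: [10, 17, 29]
Union: [2, 6, 7, 10, 11, 12, 15, 17, 21, 22, 29, 30]
|union| = 12

12


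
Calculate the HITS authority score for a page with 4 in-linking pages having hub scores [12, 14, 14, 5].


Authority = sum of hub scores of in-linkers
In-link 1: hub score = 12
In-link 2: hub score = 14
In-link 3: hub score = 14
In-link 4: hub score = 5
Authority = 12 + 14 + 14 + 5 = 45

45


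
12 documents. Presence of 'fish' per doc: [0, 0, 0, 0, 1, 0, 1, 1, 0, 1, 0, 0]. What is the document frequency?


Checking each document for 'fish':
Doc 1: absent
Doc 2: absent
Doc 3: absent
Doc 4: absent
Doc 5: present
Doc 6: absent
Doc 7: present
Doc 8: present
Doc 9: absent
Doc 10: present
Doc 11: absent
Doc 12: absent
df = sum of presences = 0 + 0 + 0 + 0 + 1 + 0 + 1 + 1 + 0 + 1 + 0 + 0 = 4

4


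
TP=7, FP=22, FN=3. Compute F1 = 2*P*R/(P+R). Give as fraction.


F1 = 2 * P * R / (P + R)
P = TP/(TP+FP) = 7/29 = 7/29
R = TP/(TP+FN) = 7/10 = 7/10
2 * P * R = 2 * 7/29 * 7/10 = 49/145
P + R = 7/29 + 7/10 = 273/290
F1 = 49/145 / 273/290 = 14/39

14/39


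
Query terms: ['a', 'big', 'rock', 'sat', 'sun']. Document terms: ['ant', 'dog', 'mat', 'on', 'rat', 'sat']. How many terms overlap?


Query terms: ['a', 'big', 'rock', 'sat', 'sun']
Document terms: ['ant', 'dog', 'mat', 'on', 'rat', 'sat']
Common terms: ['sat']
Overlap count = 1

1


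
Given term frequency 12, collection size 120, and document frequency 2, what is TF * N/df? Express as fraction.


TF * (N/df)
= 12 * (120/2)
= 12 * 60
= 720

720


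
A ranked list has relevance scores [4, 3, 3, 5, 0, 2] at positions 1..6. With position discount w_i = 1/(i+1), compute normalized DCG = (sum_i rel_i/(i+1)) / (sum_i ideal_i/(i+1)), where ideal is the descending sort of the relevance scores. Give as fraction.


Position discount weights w_i = 1/(i+1) for i=1..6:
Weights = [1/2, 1/3, 1/4, 1/5, 1/6, 1/7]
Actual relevance: [4, 3, 3, 5, 0, 2]
DCG = 4/2 + 3/3 + 3/4 + 5/5 + 0/6 + 2/7 = 141/28
Ideal relevance (sorted desc): [5, 4, 3, 3, 2, 0]
Ideal DCG = 5/2 + 4/3 + 3/4 + 3/5 + 2/6 + 0/7 = 331/60
nDCG = DCG / ideal_DCG = 141/28 / 331/60 = 2115/2317

2115/2317


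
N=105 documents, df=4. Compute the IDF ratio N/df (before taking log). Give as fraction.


IDF ratio = N / df
= 105 / 4
= 105/4

105/4


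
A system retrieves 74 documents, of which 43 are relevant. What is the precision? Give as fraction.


Precision = relevant_retrieved / total_retrieved
= 43 / 74
= 43 / (43 + 31)
= 43/74

43/74


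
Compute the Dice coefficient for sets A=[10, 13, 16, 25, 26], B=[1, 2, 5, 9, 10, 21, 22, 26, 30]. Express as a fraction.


A intersect B = [10, 26]
|A intersect B| = 2
|A| = 5, |B| = 9
Dice = 2*2 / (5+9)
= 4 / 14 = 2/7

2/7


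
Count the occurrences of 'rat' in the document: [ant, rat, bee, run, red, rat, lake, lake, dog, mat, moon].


Document has 11 words
Scanning for 'rat':
Found at positions: [1, 5]
Count = 2

2


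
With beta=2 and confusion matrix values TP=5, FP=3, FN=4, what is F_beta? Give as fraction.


P = TP/(TP+FP) = 5/8 = 5/8
R = TP/(TP+FN) = 5/9 = 5/9
beta^2 = 2^2 = 4
(1 + beta^2) = 5
Numerator = (1+beta^2)*P*R = 125/72
Denominator = beta^2*P + R = 5/2 + 5/9 = 55/18
F_beta = 25/44

25/44


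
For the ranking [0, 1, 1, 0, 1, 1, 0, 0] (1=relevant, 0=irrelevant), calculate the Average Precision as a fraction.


Computing P@k for each relevant position:
Position 1: not relevant
Position 2: relevant, P@2 = 1/2 = 1/2
Position 3: relevant, P@3 = 2/3 = 2/3
Position 4: not relevant
Position 5: relevant, P@5 = 3/5 = 3/5
Position 6: relevant, P@6 = 4/6 = 2/3
Position 7: not relevant
Position 8: not relevant
Sum of P@k = 1/2 + 2/3 + 3/5 + 2/3 = 73/30
AP = 73/30 / 4 = 73/120

73/120


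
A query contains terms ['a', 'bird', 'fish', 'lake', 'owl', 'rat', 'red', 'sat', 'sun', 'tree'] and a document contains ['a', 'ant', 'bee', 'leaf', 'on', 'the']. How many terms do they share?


Query terms: ['a', 'bird', 'fish', 'lake', 'owl', 'rat', 'red', 'sat', 'sun', 'tree']
Document terms: ['a', 'ant', 'bee', 'leaf', 'on', 'the']
Common terms: ['a']
Overlap count = 1

1


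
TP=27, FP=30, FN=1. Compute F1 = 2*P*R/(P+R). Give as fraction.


F1 = 2 * P * R / (P + R)
P = TP/(TP+FP) = 27/57 = 9/19
R = TP/(TP+FN) = 27/28 = 27/28
2 * P * R = 2 * 9/19 * 27/28 = 243/266
P + R = 9/19 + 27/28 = 765/532
F1 = 243/266 / 765/532 = 54/85

54/85


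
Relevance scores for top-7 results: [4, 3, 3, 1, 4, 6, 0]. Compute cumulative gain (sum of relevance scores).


Cumulative Gain = sum of relevance scores
Position 1: rel=4, running sum=4
Position 2: rel=3, running sum=7
Position 3: rel=3, running sum=10
Position 4: rel=1, running sum=11
Position 5: rel=4, running sum=15
Position 6: rel=6, running sum=21
Position 7: rel=0, running sum=21
CG = 21

21


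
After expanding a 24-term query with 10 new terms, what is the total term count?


Original terms: 24
Expansion terms: 10
Total = 24 + 10 = 34

34


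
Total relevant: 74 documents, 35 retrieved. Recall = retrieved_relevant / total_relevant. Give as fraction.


Recall = retrieved_relevant / total_relevant
= 35 / 74
= 35 / (35 + 39)
= 35/74

35/74


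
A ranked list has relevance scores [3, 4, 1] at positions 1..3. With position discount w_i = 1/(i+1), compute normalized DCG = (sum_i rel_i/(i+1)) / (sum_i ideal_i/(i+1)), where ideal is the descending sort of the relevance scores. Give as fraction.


Position discount weights w_i = 1/(i+1) for i=1..3:
Weights = [1/2, 1/3, 1/4]
Actual relevance: [3, 4, 1]
DCG = 3/2 + 4/3 + 1/4 = 37/12
Ideal relevance (sorted desc): [4, 3, 1]
Ideal DCG = 4/2 + 3/3 + 1/4 = 13/4
nDCG = DCG / ideal_DCG = 37/12 / 13/4 = 37/39

37/39


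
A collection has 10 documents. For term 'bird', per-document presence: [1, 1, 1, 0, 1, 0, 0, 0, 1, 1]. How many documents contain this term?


Checking each document for 'bird':
Doc 1: present
Doc 2: present
Doc 3: present
Doc 4: absent
Doc 5: present
Doc 6: absent
Doc 7: absent
Doc 8: absent
Doc 9: present
Doc 10: present
df = sum of presences = 1 + 1 + 1 + 0 + 1 + 0 + 0 + 0 + 1 + 1 = 6

6


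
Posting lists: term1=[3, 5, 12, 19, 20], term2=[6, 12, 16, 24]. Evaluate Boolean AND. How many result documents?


Boolean AND: find intersection of posting lists
term1 docs: [3, 5, 12, 19, 20]
term2 docs: [6, 12, 16, 24]
Intersection: [12]
|intersection| = 1

1


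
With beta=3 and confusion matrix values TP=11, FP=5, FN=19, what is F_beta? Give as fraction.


P = TP/(TP+FP) = 11/16 = 11/16
R = TP/(TP+FN) = 11/30 = 11/30
beta^2 = 3^2 = 9
(1 + beta^2) = 10
Numerator = (1+beta^2)*P*R = 121/48
Denominator = beta^2*P + R = 99/16 + 11/30 = 1573/240
F_beta = 5/13

5/13


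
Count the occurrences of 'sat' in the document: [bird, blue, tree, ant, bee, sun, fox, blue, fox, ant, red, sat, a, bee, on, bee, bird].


Document has 17 words
Scanning for 'sat':
Found at positions: [11]
Count = 1

1


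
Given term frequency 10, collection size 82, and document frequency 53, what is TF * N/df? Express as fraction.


TF * (N/df)
= 10 * (82/53)
= 10 * 82/53
= 820/53

820/53


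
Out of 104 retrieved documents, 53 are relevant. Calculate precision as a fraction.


Precision = relevant_retrieved / total_retrieved
= 53 / 104
= 53 / (53 + 51)
= 53/104

53/104


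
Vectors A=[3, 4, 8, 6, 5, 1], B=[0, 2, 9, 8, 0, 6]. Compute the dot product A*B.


Dot product = sum of element-wise products
A[0]*B[0] = 3*0 = 0
A[1]*B[1] = 4*2 = 8
A[2]*B[2] = 8*9 = 72
A[3]*B[3] = 6*8 = 48
A[4]*B[4] = 5*0 = 0
A[5]*B[5] = 1*6 = 6
Sum = 0 + 8 + 72 + 48 + 0 + 6 = 134

134


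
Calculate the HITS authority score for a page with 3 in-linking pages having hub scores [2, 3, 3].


Authority = sum of hub scores of in-linkers
In-link 1: hub score = 2
In-link 2: hub score = 3
In-link 3: hub score = 3
Authority = 2 + 3 + 3 = 8

8


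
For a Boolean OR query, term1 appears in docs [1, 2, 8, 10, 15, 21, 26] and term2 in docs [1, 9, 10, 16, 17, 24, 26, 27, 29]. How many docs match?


Boolean OR: find union of posting lists
term1 docs: [1, 2, 8, 10, 15, 21, 26]
term2 docs: [1, 9, 10, 16, 17, 24, 26, 27, 29]
Union: [1, 2, 8, 9, 10, 15, 16, 17, 21, 24, 26, 27, 29]
|union| = 13

13


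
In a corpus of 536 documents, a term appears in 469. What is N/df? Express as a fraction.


IDF ratio = N / df
= 536 / 469
= 8/7

8/7


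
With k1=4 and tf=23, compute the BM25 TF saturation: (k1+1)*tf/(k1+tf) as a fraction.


BM25 TF component = (k1+1)*tf / (k1+tf)
k1 = 4, tf = 23
Numerator = (4+1)*23 = 115
Denominator = 4 + 23 = 27
= 115/27 = 115/27

115/27


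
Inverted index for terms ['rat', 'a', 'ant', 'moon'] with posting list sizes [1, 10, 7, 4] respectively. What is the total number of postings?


Summing posting list sizes:
'rat': 1 postings
'a': 10 postings
'ant': 7 postings
'moon': 4 postings
Total = 1 + 10 + 7 + 4 = 22

22


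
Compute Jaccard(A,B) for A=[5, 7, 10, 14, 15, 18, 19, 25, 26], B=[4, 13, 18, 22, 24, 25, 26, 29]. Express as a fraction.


A intersect B = [18, 25, 26]
|A intersect B| = 3
A union B = [4, 5, 7, 10, 13, 14, 15, 18, 19, 22, 24, 25, 26, 29]
|A union B| = 14
Jaccard = 3/14 = 3/14

3/14


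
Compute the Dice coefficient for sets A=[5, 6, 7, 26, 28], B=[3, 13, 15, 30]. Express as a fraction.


A intersect B = []
|A intersect B| = 0
|A| = 5, |B| = 4
Dice = 2*0 / (5+4)
= 0 / 9 = 0

0


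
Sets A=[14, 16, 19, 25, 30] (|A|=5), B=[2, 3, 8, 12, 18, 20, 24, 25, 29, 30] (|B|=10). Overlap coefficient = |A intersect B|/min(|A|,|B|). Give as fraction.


A intersect B = [25, 30]
|A intersect B| = 2
min(|A|, |B|) = min(5, 10) = 5
Overlap = 2 / 5 = 2/5

2/5


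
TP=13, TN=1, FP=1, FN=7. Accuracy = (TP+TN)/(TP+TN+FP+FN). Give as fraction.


Accuracy = (TP + TN) / (TP + TN + FP + FN)
TP + TN = 13 + 1 = 14
Total = 13 + 1 + 1 + 7 = 22
Accuracy = 14 / 22 = 7/11

7/11


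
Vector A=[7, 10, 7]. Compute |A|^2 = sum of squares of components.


|A|^2 = sum of squared components
A[0]^2 = 7^2 = 49
A[1]^2 = 10^2 = 100
A[2]^2 = 7^2 = 49
Sum = 49 + 100 + 49 = 198

198


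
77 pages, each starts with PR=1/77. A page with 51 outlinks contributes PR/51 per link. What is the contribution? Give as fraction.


Initial PR = 1/77 = 1/77
Outlinks = 51
Contribution per link = PR / outlinks
= 1/77 / 51
= 1/3927

1/3927


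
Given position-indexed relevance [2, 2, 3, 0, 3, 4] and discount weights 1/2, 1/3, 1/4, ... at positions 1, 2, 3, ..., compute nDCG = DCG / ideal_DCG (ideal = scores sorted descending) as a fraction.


Position discount weights w_i = 1/(i+1) for i=1..6:
Weights = [1/2, 1/3, 1/4, 1/5, 1/6, 1/7]
Actual relevance: [2, 2, 3, 0, 3, 4]
DCG = 2/2 + 2/3 + 3/4 + 0/5 + 3/6 + 4/7 = 293/84
Ideal relevance (sorted desc): [4, 3, 3, 2, 2, 0]
Ideal DCG = 4/2 + 3/3 + 3/4 + 2/5 + 2/6 + 0/7 = 269/60
nDCG = DCG / ideal_DCG = 293/84 / 269/60 = 1465/1883

1465/1883


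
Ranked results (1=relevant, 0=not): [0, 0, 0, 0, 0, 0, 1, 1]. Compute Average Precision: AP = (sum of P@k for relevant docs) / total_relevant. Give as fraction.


Computing P@k for each relevant position:
Position 1: not relevant
Position 2: not relevant
Position 3: not relevant
Position 4: not relevant
Position 5: not relevant
Position 6: not relevant
Position 7: relevant, P@7 = 1/7 = 1/7
Position 8: relevant, P@8 = 2/8 = 1/4
Sum of P@k = 1/7 + 1/4 = 11/28
AP = 11/28 / 2 = 11/56

11/56


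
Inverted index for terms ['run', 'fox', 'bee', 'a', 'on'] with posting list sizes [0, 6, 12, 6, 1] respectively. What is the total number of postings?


Summing posting list sizes:
'run': 0 postings
'fox': 6 postings
'bee': 12 postings
'a': 6 postings
'on': 1 postings
Total = 0 + 6 + 12 + 6 + 1 = 25

25


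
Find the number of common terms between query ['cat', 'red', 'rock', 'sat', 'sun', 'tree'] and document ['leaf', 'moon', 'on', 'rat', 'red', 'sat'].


Query terms: ['cat', 'red', 'rock', 'sat', 'sun', 'tree']
Document terms: ['leaf', 'moon', 'on', 'rat', 'red', 'sat']
Common terms: ['red', 'sat']
Overlap count = 2

2


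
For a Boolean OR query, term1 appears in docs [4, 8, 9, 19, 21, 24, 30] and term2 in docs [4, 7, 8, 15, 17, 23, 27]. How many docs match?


Boolean OR: find union of posting lists
term1 docs: [4, 8, 9, 19, 21, 24, 30]
term2 docs: [4, 7, 8, 15, 17, 23, 27]
Union: [4, 7, 8, 9, 15, 17, 19, 21, 23, 24, 27, 30]
|union| = 12

12


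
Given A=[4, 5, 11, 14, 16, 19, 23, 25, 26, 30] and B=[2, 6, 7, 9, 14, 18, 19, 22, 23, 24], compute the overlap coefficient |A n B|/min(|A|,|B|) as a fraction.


A intersect B = [14, 19, 23]
|A intersect B| = 3
min(|A|, |B|) = min(10, 10) = 10
Overlap = 3 / 10 = 3/10

3/10


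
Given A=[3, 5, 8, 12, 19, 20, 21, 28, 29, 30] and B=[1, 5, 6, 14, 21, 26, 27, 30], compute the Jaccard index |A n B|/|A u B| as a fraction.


A intersect B = [5, 21, 30]
|A intersect B| = 3
A union B = [1, 3, 5, 6, 8, 12, 14, 19, 20, 21, 26, 27, 28, 29, 30]
|A union B| = 15
Jaccard = 3/15 = 1/5

1/5


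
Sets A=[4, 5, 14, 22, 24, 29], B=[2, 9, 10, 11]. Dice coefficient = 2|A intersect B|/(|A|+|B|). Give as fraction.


A intersect B = []
|A intersect B| = 0
|A| = 6, |B| = 4
Dice = 2*0 / (6+4)
= 0 / 10 = 0

0


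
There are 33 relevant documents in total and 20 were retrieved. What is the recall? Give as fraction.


Recall = retrieved_relevant / total_relevant
= 20 / 33
= 20 / (20 + 13)
= 20/33

20/33


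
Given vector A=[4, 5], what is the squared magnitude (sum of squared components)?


|A|^2 = sum of squared components
A[0]^2 = 4^2 = 16
A[1]^2 = 5^2 = 25
Sum = 16 + 25 = 41

41


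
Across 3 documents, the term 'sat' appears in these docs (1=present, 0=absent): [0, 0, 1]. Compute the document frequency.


Checking each document for 'sat':
Doc 1: absent
Doc 2: absent
Doc 3: present
df = sum of presences = 0 + 0 + 1 = 1

1


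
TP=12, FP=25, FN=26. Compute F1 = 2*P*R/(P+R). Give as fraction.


F1 = 2 * P * R / (P + R)
P = TP/(TP+FP) = 12/37 = 12/37
R = TP/(TP+FN) = 12/38 = 6/19
2 * P * R = 2 * 12/37 * 6/19 = 144/703
P + R = 12/37 + 6/19 = 450/703
F1 = 144/703 / 450/703 = 8/25

8/25


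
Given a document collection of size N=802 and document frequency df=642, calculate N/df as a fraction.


IDF ratio = N / df
= 802 / 642
= 401/321

401/321


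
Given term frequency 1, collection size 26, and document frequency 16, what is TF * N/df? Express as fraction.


TF * (N/df)
= 1 * (26/16)
= 1 * 13/8
= 13/8

13/8


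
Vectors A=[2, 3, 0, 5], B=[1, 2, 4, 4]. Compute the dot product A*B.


Dot product = sum of element-wise products
A[0]*B[0] = 2*1 = 2
A[1]*B[1] = 3*2 = 6
A[2]*B[2] = 0*4 = 0
A[3]*B[3] = 5*4 = 20
Sum = 2 + 6 + 0 + 20 = 28

28


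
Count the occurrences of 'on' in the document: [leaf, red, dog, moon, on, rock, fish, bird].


Document has 8 words
Scanning for 'on':
Found at positions: [4]
Count = 1

1


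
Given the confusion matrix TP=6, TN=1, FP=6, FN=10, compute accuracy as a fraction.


Accuracy = (TP + TN) / (TP + TN + FP + FN)
TP + TN = 6 + 1 = 7
Total = 6 + 1 + 6 + 10 = 23
Accuracy = 7 / 23 = 7/23

7/23


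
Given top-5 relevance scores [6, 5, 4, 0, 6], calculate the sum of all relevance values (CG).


Cumulative Gain = sum of relevance scores
Position 1: rel=6, running sum=6
Position 2: rel=5, running sum=11
Position 3: rel=4, running sum=15
Position 4: rel=0, running sum=15
Position 5: rel=6, running sum=21
CG = 21

21


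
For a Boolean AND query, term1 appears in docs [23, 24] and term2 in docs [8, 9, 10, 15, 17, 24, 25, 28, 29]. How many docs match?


Boolean AND: find intersection of posting lists
term1 docs: [23, 24]
term2 docs: [8, 9, 10, 15, 17, 24, 25, 28, 29]
Intersection: [24]
|intersection| = 1

1


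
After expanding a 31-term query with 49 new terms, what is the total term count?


Original terms: 31
Expansion terms: 49
Total = 31 + 49 = 80

80


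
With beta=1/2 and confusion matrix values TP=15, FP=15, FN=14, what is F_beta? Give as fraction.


P = TP/(TP+FP) = 15/30 = 1/2
R = TP/(TP+FN) = 15/29 = 15/29
beta^2 = 1/2^2 = 1/4
(1 + beta^2) = 5/4
Numerator = (1+beta^2)*P*R = 75/232
Denominator = beta^2*P + R = 1/8 + 15/29 = 149/232
F_beta = 75/149

75/149


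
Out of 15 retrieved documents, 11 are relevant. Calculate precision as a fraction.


Precision = relevant_retrieved / total_retrieved
= 11 / 15
= 11 / (11 + 4)
= 11/15

11/15


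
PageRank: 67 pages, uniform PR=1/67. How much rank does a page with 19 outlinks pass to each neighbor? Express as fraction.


Initial PR = 1/67 = 1/67
Outlinks = 19
Contribution per link = PR / outlinks
= 1/67 / 19
= 1/1273

1/1273


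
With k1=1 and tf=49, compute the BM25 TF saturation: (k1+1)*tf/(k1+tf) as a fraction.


BM25 TF component = (k1+1)*tf / (k1+tf)
k1 = 1, tf = 49
Numerator = (1+1)*49 = 98
Denominator = 1 + 49 = 50
= 98/50 = 49/25

49/25


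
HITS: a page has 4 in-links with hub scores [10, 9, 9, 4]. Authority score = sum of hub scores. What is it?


Authority = sum of hub scores of in-linkers
In-link 1: hub score = 10
In-link 2: hub score = 9
In-link 3: hub score = 9
In-link 4: hub score = 4
Authority = 10 + 9 + 9 + 4 = 32

32


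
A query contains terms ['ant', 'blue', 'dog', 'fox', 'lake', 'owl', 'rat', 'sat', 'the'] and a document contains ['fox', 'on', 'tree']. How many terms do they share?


Query terms: ['ant', 'blue', 'dog', 'fox', 'lake', 'owl', 'rat', 'sat', 'the']
Document terms: ['fox', 'on', 'tree']
Common terms: ['fox']
Overlap count = 1

1


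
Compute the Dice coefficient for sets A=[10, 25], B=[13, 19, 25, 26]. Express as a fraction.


A intersect B = [25]
|A intersect B| = 1
|A| = 2, |B| = 4
Dice = 2*1 / (2+4)
= 2 / 6 = 1/3

1/3


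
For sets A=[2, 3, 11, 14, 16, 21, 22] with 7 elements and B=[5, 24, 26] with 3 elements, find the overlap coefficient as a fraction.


A intersect B = []
|A intersect B| = 0
min(|A|, |B|) = min(7, 3) = 3
Overlap = 0 / 3 = 0

0


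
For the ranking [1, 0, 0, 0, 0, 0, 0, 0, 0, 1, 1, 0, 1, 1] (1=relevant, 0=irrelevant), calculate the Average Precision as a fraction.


Computing P@k for each relevant position:
Position 1: relevant, P@1 = 1/1 = 1
Position 2: not relevant
Position 3: not relevant
Position 4: not relevant
Position 5: not relevant
Position 6: not relevant
Position 7: not relevant
Position 8: not relevant
Position 9: not relevant
Position 10: relevant, P@10 = 2/10 = 1/5
Position 11: relevant, P@11 = 3/11 = 3/11
Position 12: not relevant
Position 13: relevant, P@13 = 4/13 = 4/13
Position 14: relevant, P@14 = 5/14 = 5/14
Sum of P@k = 1 + 1/5 + 3/11 + 4/13 + 5/14 = 21397/10010
AP = 21397/10010 / 5 = 21397/50050

21397/50050


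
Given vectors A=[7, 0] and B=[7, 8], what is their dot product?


Dot product = sum of element-wise products
A[0]*B[0] = 7*7 = 49
A[1]*B[1] = 0*8 = 0
Sum = 49 + 0 = 49

49


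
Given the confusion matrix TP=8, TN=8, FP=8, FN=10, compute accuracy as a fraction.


Accuracy = (TP + TN) / (TP + TN + FP + FN)
TP + TN = 8 + 8 = 16
Total = 8 + 8 + 8 + 10 = 34
Accuracy = 16 / 34 = 8/17

8/17


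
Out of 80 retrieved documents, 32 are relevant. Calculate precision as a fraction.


Precision = relevant_retrieved / total_retrieved
= 32 / 80
= 32 / (32 + 48)
= 2/5

2/5


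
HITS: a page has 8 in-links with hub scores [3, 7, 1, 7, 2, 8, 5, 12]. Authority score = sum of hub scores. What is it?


Authority = sum of hub scores of in-linkers
In-link 1: hub score = 3
In-link 2: hub score = 7
In-link 3: hub score = 1
In-link 4: hub score = 7
In-link 5: hub score = 2
In-link 6: hub score = 8
In-link 7: hub score = 5
In-link 8: hub score = 12
Authority = 3 + 7 + 1 + 7 + 2 + 8 + 5 + 12 = 45

45


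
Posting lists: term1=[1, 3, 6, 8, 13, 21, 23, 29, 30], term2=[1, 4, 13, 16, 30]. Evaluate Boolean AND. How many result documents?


Boolean AND: find intersection of posting lists
term1 docs: [1, 3, 6, 8, 13, 21, 23, 29, 30]
term2 docs: [1, 4, 13, 16, 30]
Intersection: [1, 13, 30]
|intersection| = 3

3


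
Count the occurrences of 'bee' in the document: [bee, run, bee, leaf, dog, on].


Document has 6 words
Scanning for 'bee':
Found at positions: [0, 2]
Count = 2

2


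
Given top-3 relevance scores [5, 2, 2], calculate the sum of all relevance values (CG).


Cumulative Gain = sum of relevance scores
Position 1: rel=5, running sum=5
Position 2: rel=2, running sum=7
Position 3: rel=2, running sum=9
CG = 9

9


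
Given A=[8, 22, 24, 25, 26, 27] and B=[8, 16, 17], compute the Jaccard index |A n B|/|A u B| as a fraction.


A intersect B = [8]
|A intersect B| = 1
A union B = [8, 16, 17, 22, 24, 25, 26, 27]
|A union B| = 8
Jaccard = 1/8 = 1/8

1/8


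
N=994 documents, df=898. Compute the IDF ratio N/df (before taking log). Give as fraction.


IDF ratio = N / df
= 994 / 898
= 497/449

497/449


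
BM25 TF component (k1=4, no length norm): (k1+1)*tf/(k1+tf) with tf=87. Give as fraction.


BM25 TF component = (k1+1)*tf / (k1+tf)
k1 = 4, tf = 87
Numerator = (4+1)*87 = 435
Denominator = 4 + 87 = 91
= 435/91 = 435/91

435/91


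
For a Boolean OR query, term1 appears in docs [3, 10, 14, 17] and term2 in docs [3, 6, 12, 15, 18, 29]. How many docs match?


Boolean OR: find union of posting lists
term1 docs: [3, 10, 14, 17]
term2 docs: [3, 6, 12, 15, 18, 29]
Union: [3, 6, 10, 12, 14, 15, 17, 18, 29]
|union| = 9

9


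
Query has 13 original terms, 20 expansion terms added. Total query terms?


Original terms: 13
Expansion terms: 20
Total = 13 + 20 = 33

33


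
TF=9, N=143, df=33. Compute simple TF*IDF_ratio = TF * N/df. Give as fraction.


TF * (N/df)
= 9 * (143/33)
= 9 * 13/3
= 39

39


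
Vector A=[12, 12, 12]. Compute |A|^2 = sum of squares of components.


|A|^2 = sum of squared components
A[0]^2 = 12^2 = 144
A[1]^2 = 12^2 = 144
A[2]^2 = 12^2 = 144
Sum = 144 + 144 + 144 = 432

432


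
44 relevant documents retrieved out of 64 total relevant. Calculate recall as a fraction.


Recall = retrieved_relevant / total_relevant
= 44 / 64
= 44 / (44 + 20)
= 11/16

11/16


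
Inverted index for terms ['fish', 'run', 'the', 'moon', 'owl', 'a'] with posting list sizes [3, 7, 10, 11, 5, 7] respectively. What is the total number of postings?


Summing posting list sizes:
'fish': 3 postings
'run': 7 postings
'the': 10 postings
'moon': 11 postings
'owl': 5 postings
'a': 7 postings
Total = 3 + 7 + 10 + 11 + 5 + 7 = 43

43


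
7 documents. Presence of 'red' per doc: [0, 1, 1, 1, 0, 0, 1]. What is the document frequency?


Checking each document for 'red':
Doc 1: absent
Doc 2: present
Doc 3: present
Doc 4: present
Doc 5: absent
Doc 6: absent
Doc 7: present
df = sum of presences = 0 + 1 + 1 + 1 + 0 + 0 + 1 = 4

4


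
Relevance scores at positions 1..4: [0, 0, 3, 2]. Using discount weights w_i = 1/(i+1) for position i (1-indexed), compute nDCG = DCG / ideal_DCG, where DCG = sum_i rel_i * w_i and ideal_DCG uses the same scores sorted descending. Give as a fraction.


Position discount weights w_i = 1/(i+1) for i=1..4:
Weights = [1/2, 1/3, 1/4, 1/5]
Actual relevance: [0, 0, 3, 2]
DCG = 0/2 + 0/3 + 3/4 + 2/5 = 23/20
Ideal relevance (sorted desc): [3, 2, 0, 0]
Ideal DCG = 3/2 + 2/3 + 0/4 + 0/5 = 13/6
nDCG = DCG / ideal_DCG = 23/20 / 13/6 = 69/130

69/130
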